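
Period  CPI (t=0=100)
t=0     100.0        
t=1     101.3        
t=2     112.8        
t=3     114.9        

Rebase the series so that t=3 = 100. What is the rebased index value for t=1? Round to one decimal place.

Rebased(t=1) = 101.3 / 114.9 × 100 = 88.1636

88.2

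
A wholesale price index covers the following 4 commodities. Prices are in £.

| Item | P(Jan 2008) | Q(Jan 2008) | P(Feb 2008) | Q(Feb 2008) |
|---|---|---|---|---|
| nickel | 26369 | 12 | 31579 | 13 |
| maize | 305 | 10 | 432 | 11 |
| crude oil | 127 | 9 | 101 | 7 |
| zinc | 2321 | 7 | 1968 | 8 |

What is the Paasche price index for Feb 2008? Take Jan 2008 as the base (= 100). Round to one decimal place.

118.1

Paasche price index uses current-period quantities as weights.
ΣP(Feb 2008)·Q(Feb 2008) = 31579×13 + 432×11 + 101×7 + 1968×8 = 410527 + 4752 + 707 + 15744 = 431730
ΣP(Jan 2008)·Q(Feb 2008) = 26369×13 + 305×11 + 127×7 + 2321×8 = 342797 + 3355 + 889 + 18568 = 365609
Index = 431730 / 365609 × 100 = 118.0852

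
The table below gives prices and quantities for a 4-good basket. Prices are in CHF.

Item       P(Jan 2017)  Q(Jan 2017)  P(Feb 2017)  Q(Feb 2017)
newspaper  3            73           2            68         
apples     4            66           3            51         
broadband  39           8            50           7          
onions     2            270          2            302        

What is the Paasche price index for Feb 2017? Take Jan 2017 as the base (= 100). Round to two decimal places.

Paasche price index uses current-period quantities as weights.
ΣP(Feb 2017)·Q(Feb 2017) = 2×68 + 3×51 + 50×7 + 2×302 = 136 + 153 + 350 + 604 = 1243
ΣP(Jan 2017)·Q(Feb 2017) = 3×68 + 4×51 + 39×7 + 2×302 = 204 + 204 + 273 + 604 = 1285
Index = 1243 / 1285 × 100 = 96.7315

96.73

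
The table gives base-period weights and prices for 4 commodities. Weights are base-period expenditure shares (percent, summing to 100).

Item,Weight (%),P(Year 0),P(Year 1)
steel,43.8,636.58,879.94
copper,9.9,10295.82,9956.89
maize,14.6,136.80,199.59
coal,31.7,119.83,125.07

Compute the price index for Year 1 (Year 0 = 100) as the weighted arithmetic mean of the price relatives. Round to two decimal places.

steel: 43.8 × (879.94/636.58) = 43.8 × 1.382293 = 60.5444
copper: 9.9 × (9956.89/10295.82) = 9.9 × 0.967081 = 9.5741
maize: 14.6 × (199.59/136.80) = 14.6 × 1.458991 = 21.3013
coal: 31.7 × (125.07/119.83) = 31.7 × 1.043729 = 33.0862
Index = Σ wᵢ·(p₁ᵢ/p₀ᵢ) = 60.5444 + 9.5741 + 21.3013 + 33.0862 = 124.5060

124.51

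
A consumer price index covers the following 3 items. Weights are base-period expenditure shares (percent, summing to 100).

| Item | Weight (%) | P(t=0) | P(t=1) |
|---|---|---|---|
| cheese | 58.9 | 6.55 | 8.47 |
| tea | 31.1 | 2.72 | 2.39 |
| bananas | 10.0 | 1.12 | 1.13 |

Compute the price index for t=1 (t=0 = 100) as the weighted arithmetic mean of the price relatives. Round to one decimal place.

cheese: 58.9 × (8.47/6.55) = 58.9 × 1.293130 = 76.1653
tea: 31.1 × (2.39/2.72) = 31.1 × 0.878676 = 27.3268
bananas: 10.0 × (1.13/1.12) = 10.0 × 1.008929 = 10.0893
Index = Σ wᵢ·(p₁ᵢ/p₀ᵢ) = 76.1653 + 27.3268 + 10.0893 = 113.5815

113.6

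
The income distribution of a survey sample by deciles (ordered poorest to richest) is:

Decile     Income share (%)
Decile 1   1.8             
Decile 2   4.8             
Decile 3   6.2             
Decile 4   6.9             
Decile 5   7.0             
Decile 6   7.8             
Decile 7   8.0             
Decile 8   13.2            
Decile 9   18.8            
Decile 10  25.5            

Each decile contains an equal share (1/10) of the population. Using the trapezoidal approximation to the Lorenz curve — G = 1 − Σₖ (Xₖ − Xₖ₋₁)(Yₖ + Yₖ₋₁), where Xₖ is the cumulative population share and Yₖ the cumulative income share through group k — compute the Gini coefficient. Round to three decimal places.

Cumulative income shares Yₖ: 0.0180, 0.0660, 0.1280, 0.1970, 0.2670, 0.3450, 0.4250, 0.5570, 0.7450, 1.0000
Σ (Xₖ−Xₖ₋₁)(Yₖ+Yₖ₋₁) = (1/10)(0.0180+0.0000) + (1/10)(0.0660+0.0180) + (1/10)(0.1280+0.0660) + (1/10)(0.1970+0.1280) + (1/10)(0.2670+0.1970) + (1/10)(0.3450+0.2670) + (1/10)(0.4250+0.3450) + (1/10)(0.5570+0.4250) + (1/10)(0.7450+0.5570) + (1/10)(1.0000+0.7450)
  = 0.0018 + 0.0084 + 0.0194 + 0.0325 + 0.0464 + 0.0612 + 0.0770 + 0.0982 + 0.1302 + 0.1745 = 0.6496
G = 1 − 0.6496 = 0.3504

0.350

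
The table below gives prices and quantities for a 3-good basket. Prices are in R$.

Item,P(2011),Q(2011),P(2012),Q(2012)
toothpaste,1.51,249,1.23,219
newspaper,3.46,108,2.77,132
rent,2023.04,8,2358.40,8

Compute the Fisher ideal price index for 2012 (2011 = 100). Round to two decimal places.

Laspeyres component (base-period weights):
ΣP(2012)Q(2011) = 1.23×249 + 2.77×108 + 2358.40×8 = 306.27 + 299.16 + 18867.2 = 19472.63
ΣP(2011)Q(2011) = 1.51×249 + 3.46×108 + 2023.04×8 = 375.99 + 373.68 + 16184.32 = 16933.99
L = 19472.63 / 16933.99 × 100 = 114.9914
Paasche component (current-period weights):
ΣP(2012)Q(2012) = 1.23×219 + 2.77×132 + 2358.40×8 = 269.37 + 365.64 + 18867.2 = 19502.21
ΣP(2011)Q(2012) = 1.51×219 + 3.46×132 + 2023.04×8 = 330.69 + 456.72 + 16184.32 = 16971.73
P = 19502.21 / 16971.73 × 100 = 114.9100
Fisher = √(L × P) = √(114.9914 × 114.9100) = 114.9507

114.95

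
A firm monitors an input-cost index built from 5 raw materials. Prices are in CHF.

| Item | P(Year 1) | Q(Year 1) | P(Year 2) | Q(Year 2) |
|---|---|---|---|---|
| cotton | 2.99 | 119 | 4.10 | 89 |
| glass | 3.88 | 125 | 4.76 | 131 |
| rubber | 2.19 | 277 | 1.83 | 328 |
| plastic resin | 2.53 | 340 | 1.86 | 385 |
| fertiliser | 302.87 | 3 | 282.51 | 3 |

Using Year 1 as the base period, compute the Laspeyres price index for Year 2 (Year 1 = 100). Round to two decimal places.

95.44

Laspeyres price index uses base-period quantities as weights.
ΣP(Year 2)·Q(Year 1) = 4.10×119 + 4.76×125 + 1.83×277 + 1.86×340 + 282.51×3 = 487.9 + 595 + 506.91 + 632.4 + 847.53 = 3069.74
ΣP(Year 1)·Q(Year 1) = 2.99×119 + 3.88×125 + 2.19×277 + 2.53×340 + 302.87×3 = 355.81 + 485 + 606.63 + 860.2 + 908.61 = 3216.25
Index = 3069.74 / 3216.25 × 100 = 95.4447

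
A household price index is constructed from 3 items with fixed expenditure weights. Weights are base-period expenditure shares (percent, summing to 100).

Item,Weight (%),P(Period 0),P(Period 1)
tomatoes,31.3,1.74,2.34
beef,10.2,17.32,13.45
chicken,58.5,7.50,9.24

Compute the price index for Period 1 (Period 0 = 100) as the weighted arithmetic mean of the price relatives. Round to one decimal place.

tomatoes: 31.3 × (2.34/1.74) = 31.3 × 1.344828 = 42.0931
beef: 10.2 × (13.45/17.32) = 10.2 × 0.776559 = 7.9209
chicken: 58.5 × (9.24/7.50) = 58.5 × 1.232000 = 72.0720
Index = Σ wᵢ·(p₁ᵢ/p₀ᵢ) = 42.0931 + 7.9209 + 72.0720 = 122.0860

122.1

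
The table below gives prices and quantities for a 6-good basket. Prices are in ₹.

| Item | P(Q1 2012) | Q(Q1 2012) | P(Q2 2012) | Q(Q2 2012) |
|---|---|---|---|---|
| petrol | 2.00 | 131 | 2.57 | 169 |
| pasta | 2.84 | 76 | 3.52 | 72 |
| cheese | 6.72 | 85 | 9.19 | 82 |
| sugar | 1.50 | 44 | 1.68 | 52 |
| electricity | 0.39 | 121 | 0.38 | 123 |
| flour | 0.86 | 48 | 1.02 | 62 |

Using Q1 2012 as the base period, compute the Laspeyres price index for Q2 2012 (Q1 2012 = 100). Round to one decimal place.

129.1

Laspeyres price index uses base-period quantities as weights.
ΣP(Q2 2012)·Q(Q1 2012) = 2.57×131 + 3.52×76 + 9.19×85 + 1.68×44 + 0.38×121 + 1.02×48 = 336.67 + 267.52 + 781.15 + 73.92 + 45.98 + 48.96 = 1554.2
ΣP(Q1 2012)·Q(Q1 2012) = 2.00×131 + 2.84×76 + 6.72×85 + 1.50×44 + 0.39×121 + 0.86×48 = 262 + 215.84 + 571.2 + 66 + 47.19 + 41.28 = 1203.51
Index = 1554.2 / 1203.51 × 100 = 129.1389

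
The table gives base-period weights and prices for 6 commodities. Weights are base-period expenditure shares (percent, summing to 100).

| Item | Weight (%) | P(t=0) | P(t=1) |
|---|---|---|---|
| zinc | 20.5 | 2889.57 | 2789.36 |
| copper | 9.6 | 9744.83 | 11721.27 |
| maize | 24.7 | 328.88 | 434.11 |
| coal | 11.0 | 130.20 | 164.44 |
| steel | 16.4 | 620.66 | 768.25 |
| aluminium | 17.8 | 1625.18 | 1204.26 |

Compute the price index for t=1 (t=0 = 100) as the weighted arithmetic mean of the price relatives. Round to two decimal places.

111.32

zinc: 20.5 × (2789.36/2889.57) = 20.5 × 0.965320 = 19.7891
copper: 9.6 × (11721.27/9744.83) = 9.6 × 1.202819 = 11.5471
maize: 24.7 × (434.11/328.88) = 24.7 × 1.319965 = 32.6031
coal: 11.0 × (164.44/130.20) = 11.0 × 1.262980 = 13.8928
steel: 16.4 × (768.25/620.66) = 16.4 × 1.237795 = 20.2998
aluminium: 17.8 × (1204.26/1625.18) = 17.8 × 0.741001 = 13.1898
Index = Σ wᵢ·(p₁ᵢ/p₀ᵢ) = 19.7891 + 11.5471 + 32.6031 + 13.8928 + 20.2998 + 13.1898 = 111.3217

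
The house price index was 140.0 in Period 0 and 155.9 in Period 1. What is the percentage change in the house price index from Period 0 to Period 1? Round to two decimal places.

Change = (155.9 − 140.0) / 140.0 × 100
       = 15.9 / 140.0 × 100 = 11.3571%

11.36%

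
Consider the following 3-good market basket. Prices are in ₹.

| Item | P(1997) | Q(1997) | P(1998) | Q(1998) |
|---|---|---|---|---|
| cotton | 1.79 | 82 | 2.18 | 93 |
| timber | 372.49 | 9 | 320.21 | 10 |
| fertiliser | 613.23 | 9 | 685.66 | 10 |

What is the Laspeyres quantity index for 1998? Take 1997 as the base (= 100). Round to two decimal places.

111.15

Laspeyres quantity index uses base-period prices as weights.
ΣP(1997)·Q(1998) = 1.79×93 + 372.49×10 + 613.23×10 = 166.47 + 3724.9 + 6132.3 = 10023.67
ΣP(1997)·Q(1997) = 1.79×82 + 372.49×9 + 613.23×9 = 146.78 + 3352.41 + 5519.07 = 9018.26
Index = 10023.67 / 9018.26 × 100 = 111.1486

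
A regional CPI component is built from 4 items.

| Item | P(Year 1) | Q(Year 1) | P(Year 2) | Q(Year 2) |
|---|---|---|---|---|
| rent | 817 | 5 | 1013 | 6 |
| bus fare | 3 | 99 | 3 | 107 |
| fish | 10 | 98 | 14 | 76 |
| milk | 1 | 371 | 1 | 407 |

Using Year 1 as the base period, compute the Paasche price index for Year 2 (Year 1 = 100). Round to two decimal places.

Paasche price index uses current-period quantities as weights.
ΣP(Year 2)·Q(Year 2) = 1013×6 + 3×107 + 14×76 + 1×407 = 6078 + 321 + 1064 + 407 = 7870
ΣP(Year 1)·Q(Year 2) = 817×6 + 3×107 + 10×76 + 1×407 = 4902 + 321 + 760 + 407 = 6390
Index = 7870 / 6390 × 100 = 123.1612

123.16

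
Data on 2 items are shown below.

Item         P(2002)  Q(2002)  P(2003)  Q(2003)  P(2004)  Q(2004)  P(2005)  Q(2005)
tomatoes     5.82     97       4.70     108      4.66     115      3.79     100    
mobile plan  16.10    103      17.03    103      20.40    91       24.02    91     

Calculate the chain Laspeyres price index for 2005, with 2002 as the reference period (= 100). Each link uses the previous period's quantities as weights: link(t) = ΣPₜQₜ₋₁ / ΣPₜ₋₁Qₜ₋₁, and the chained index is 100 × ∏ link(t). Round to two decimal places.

Link 2002→2003:
ΣP(2003)Q(2002) = 4.70×97 + 17.03×103 = 455.9 + 1754.09 = 2209.99
ΣP(2002)Q(2002) = 5.82×97 + 16.10×103 = 564.54 + 1658.3 = 2222.84
link = 2209.99/2222.84 = 0.994219
Link 2003→2004:
ΣP(2004)Q(2003) = 4.66×108 + 20.40×103 = 503.28 + 2101.2 = 2604.48
ΣP(2003)Q(2003) = 4.70×108 + 17.03×103 = 507.6 + 1754.09 = 2261.69
link = 2604.48/2261.69 = 1.151564
Link 2004→2005:
ΣP(2005)Q(2004) = 3.79×115 + 24.02×91 = 435.85 + 2185.82 = 2621.67
ΣP(2004)Q(2004) = 4.66×115 + 20.40×91 = 535.9 + 1856.4 = 2392.3
link = 2621.67/2392.3 = 1.095878
Chained index = 100 × 0.994219 × 1.151564 × 1.095878 = 125.4678

125.47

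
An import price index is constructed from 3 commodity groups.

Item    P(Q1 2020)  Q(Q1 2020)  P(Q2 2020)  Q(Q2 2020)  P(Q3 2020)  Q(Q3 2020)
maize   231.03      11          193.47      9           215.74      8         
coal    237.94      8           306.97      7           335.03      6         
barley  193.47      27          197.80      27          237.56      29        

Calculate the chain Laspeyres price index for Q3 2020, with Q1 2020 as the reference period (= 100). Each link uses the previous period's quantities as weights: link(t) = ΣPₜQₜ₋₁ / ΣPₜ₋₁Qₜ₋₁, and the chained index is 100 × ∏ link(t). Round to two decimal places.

119.00

Link Q1 2020→Q2 2020:
ΣP(Q2 2020)Q(Q1 2020) = 193.47×11 + 306.97×8 + 197.80×27 = 2128.17 + 2455.76 + 5340.6 = 9924.53
ΣP(Q1 2020)Q(Q1 2020) = 231.03×11 + 237.94×8 + 193.47×27 = 2541.33 + 1903.52 + 5223.69 = 9668.54
link = 9924.53/9668.54 = 1.026477
Link Q2 2020→Q3 2020:
ΣP(Q3 2020)Q(Q2 2020) = 215.74×9 + 335.03×7 + 237.56×27 = 1941.66 + 2345.21 + 6414.12 = 10700.99
ΣP(Q2 2020)Q(Q2 2020) = 193.47×9 + 306.97×7 + 197.80×27 = 1741.23 + 2148.79 + 5340.6 = 9230.62
link = 10700.99/9230.62 = 1.159293
Chained index = 100 × 1.026477 × 1.159293 = 118.9987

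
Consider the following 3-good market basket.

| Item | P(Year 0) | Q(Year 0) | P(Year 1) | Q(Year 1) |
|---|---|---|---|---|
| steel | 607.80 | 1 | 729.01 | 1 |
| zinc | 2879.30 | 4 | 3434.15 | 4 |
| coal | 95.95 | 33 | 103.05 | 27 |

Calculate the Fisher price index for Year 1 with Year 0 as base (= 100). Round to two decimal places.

Laspeyres component (base-period weights):
ΣP(Year 1)Q(Year 0) = 729.01×1 + 3434.15×4 + 103.05×33 = 729.01 + 13736.6 + 3400.65 = 17866.26
ΣP(Year 0)Q(Year 0) = 607.80×1 + 2879.30×4 + 95.95×33 = 607.8 + 11517.2 + 3166.35 = 15291.35
L = 17866.26 / 15291.35 × 100 = 116.8390
Paasche component (current-period weights):
ΣP(Year 1)Q(Year 1) = 729.01×1 + 3434.15×4 + 103.05×27 = 729.01 + 13736.6 + 2782.35 = 17247.96
ΣP(Year 0)Q(Year 1) = 607.80×1 + 2879.30×4 + 95.95×27 = 607.8 + 11517.2 + 2590.65 = 14715.65
P = 17247.96 / 14715.65 × 100 = 117.2083
Fisher = √(L × P) = √(116.8390 × 117.2083) = 117.0235

117.02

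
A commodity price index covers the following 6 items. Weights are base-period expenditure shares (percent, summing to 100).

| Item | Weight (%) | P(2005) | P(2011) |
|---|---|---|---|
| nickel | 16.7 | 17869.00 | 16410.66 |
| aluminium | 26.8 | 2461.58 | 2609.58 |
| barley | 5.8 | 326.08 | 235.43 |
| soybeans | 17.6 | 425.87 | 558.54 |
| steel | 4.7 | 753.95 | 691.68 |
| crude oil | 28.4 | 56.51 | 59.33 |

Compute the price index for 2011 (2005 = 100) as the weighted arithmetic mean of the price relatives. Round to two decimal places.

nickel: 16.7 × (16410.66/17869.00) = 16.7 × 0.918387 = 15.3371
aluminium: 26.8 × (2609.58/2461.58) = 26.8 × 1.060124 = 28.4113
barley: 5.8 × (235.43/326.08) = 5.8 × 0.722001 = 4.1876
soybeans: 17.6 × (558.54/425.87) = 17.6 × 1.311527 = 23.0829
steel: 4.7 × (691.68/753.95) = 4.7 × 0.917408 = 4.3118
crude oil: 28.4 × (59.33/56.51) = 28.4 × 1.049903 = 29.8172
Index = Σ wᵢ·(p₁ᵢ/p₀ᵢ) = 15.3371 + 28.4113 + 4.1876 + 23.0829 + 4.3118 + 29.8172 = 105.1479

105.15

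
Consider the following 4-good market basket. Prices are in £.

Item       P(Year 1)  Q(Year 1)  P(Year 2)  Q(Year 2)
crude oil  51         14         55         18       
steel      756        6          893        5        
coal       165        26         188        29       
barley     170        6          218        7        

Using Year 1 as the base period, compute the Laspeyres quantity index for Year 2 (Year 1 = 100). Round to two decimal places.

Laspeyres quantity index uses base-period prices as weights.
ΣP(Year 1)·Q(Year 2) = 51×18 + 756×5 + 165×29 + 170×7 = 918 + 3780 + 4785 + 1190 = 10673
ΣP(Year 1)·Q(Year 1) = 51×14 + 756×6 + 165×26 + 170×6 = 714 + 4536 + 4290 + 1020 = 10560
Index = 10673 / 10560 × 100 = 101.0701

101.07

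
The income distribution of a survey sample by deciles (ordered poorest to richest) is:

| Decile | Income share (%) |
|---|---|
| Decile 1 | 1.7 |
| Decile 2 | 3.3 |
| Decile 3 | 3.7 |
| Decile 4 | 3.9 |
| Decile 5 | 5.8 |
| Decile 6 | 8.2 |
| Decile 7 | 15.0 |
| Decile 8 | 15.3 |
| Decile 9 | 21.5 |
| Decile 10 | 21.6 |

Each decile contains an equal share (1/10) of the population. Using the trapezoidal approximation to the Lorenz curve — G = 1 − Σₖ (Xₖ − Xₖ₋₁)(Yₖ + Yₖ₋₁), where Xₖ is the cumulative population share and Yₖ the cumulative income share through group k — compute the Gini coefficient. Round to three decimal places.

Cumulative income shares Yₖ: 0.0170, 0.0500, 0.0870, 0.1260, 0.1840, 0.2660, 0.4160, 0.5690, 0.7840, 1.0000
Σ (Xₖ−Xₖ₋₁)(Yₖ+Yₖ₋₁) = (1/10)(0.0170+0.0000) + (1/10)(0.0500+0.0170) + (1/10)(0.0870+0.0500) + (1/10)(0.1260+0.0870) + (1/10)(0.1840+0.1260) + (1/10)(0.2660+0.1840) + (1/10)(0.4160+0.2660) + (1/10)(0.5690+0.4160) + (1/10)(0.7840+0.5690) + (1/10)(1.0000+0.7840)
  = 0.0017 + 0.0067 + 0.0137 + 0.0213 + 0.0310 + 0.0450 + 0.0682 + 0.0985 + 0.1353 + 0.1784 = 0.5998
G = 1 − 0.5998 = 0.4002

0.400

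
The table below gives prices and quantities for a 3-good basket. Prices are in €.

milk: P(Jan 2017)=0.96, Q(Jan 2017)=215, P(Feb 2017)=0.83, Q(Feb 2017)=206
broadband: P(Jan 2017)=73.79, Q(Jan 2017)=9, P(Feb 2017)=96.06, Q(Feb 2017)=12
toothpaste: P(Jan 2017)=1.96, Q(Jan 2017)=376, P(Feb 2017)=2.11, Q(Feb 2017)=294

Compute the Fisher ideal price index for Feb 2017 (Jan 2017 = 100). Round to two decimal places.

115.68

Laspeyres component (base-period weights):
ΣP(Feb 2017)Q(Jan 2017) = 0.83×215 + 96.06×9 + 2.11×376 = 178.45 + 864.54 + 793.36 = 1836.35
ΣP(Jan 2017)Q(Jan 2017) = 0.96×215 + 73.79×9 + 1.96×376 = 206.4 + 664.11 + 736.96 = 1607.47
L = 1836.35 / 1607.47 × 100 = 114.2385
Paasche component (current-period weights):
ΣP(Feb 2017)Q(Feb 2017) = 0.83×206 + 96.06×12 + 2.11×294 = 170.98 + 1152.72 + 620.34 = 1944.04
ΣP(Jan 2017)Q(Feb 2017) = 0.96×206 + 73.79×12 + 1.96×294 = 197.76 + 885.48 + 576.24 = 1659.48
P = 1944.04 / 1659.48 × 100 = 117.1475
Fisher = √(L × P) = √(114.2385 × 117.1475) = 115.6839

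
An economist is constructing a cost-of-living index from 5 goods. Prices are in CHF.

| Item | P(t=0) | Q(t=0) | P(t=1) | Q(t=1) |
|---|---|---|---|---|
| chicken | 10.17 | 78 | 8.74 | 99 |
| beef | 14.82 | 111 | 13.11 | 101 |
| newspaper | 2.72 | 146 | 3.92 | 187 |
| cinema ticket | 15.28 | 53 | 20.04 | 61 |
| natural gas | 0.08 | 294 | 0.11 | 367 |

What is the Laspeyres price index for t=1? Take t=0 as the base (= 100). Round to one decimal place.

Laspeyres price index uses base-period quantities as weights.
ΣP(t=1)·Q(t=0) = 8.74×78 + 13.11×111 + 3.92×146 + 20.04×53 + 0.11×294 = 681.72 + 1455.21 + 572.32 + 1062.12 + 32.34 = 3803.71
ΣP(t=0)·Q(t=0) = 10.17×78 + 14.82×111 + 2.72×146 + 15.28×53 + 0.08×294 = 793.26 + 1645.02 + 397.12 + 809.84 + 23.52 = 3668.76
Index = 3803.71 / 3668.76 × 100 = 103.6784

103.7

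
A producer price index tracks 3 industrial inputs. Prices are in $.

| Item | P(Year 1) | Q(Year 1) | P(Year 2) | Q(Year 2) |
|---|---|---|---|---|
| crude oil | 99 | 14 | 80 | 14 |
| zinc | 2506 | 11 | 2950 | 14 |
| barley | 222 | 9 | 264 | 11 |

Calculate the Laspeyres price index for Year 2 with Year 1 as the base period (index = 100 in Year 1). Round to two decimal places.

Laspeyres price index uses base-period quantities as weights.
ΣP(Year 2)·Q(Year 1) = 80×14 + 2950×11 + 264×9 = 1120 + 32450 + 2376 = 35946
ΣP(Year 1)·Q(Year 1) = 99×14 + 2506×11 + 222×9 = 1386 + 27566 + 1998 = 30950
Index = 35946 / 30950 × 100 = 116.1422

116.14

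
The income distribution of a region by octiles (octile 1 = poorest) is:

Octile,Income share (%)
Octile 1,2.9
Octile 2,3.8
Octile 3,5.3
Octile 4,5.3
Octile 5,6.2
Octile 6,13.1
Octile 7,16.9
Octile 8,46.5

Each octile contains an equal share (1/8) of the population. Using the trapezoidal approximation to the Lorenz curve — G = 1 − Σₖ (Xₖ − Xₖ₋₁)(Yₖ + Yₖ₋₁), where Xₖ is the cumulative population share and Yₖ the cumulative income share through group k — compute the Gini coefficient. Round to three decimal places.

0.494

Cumulative income shares Yₖ: 0.0290, 0.0670, 0.1200, 0.1730, 0.2350, 0.3660, 0.5350, 1.0000
Σ (Xₖ−Xₖ₋₁)(Yₖ+Yₖ₋₁) = (1/8)(0.0290+0.0000) + (1/8)(0.0670+0.0290) + (1/8)(0.1200+0.0670) + (1/8)(0.1730+0.1200) + (1/8)(0.2350+0.1730) + (1/8)(0.3660+0.2350) + (1/8)(0.5350+0.3660) + (1/8)(1.0000+0.5350)
  = 0.0036 + 0.0120 + 0.0234 + 0.0366 + 0.0510 + 0.0751 + 0.1126 + 0.1919 = 0.5062
G = 1 − 0.5062 = 0.4938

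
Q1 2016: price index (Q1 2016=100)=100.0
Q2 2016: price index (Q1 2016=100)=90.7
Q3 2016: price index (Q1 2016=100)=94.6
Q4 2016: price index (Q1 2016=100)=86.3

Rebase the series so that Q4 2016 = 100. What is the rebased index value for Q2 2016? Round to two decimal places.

Rebased(Q2 2016) = 90.7 / 86.3 × 100 = 105.0985

105.10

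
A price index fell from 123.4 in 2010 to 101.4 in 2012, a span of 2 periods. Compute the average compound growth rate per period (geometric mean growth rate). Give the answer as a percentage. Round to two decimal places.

Growth factor = (101.4/123.4)^(1/2) = (0.821718)^(1/2) = 0.906487
Growth rate = 0.906487 − 1 = -0.093513 = -9.3513%

-9.35%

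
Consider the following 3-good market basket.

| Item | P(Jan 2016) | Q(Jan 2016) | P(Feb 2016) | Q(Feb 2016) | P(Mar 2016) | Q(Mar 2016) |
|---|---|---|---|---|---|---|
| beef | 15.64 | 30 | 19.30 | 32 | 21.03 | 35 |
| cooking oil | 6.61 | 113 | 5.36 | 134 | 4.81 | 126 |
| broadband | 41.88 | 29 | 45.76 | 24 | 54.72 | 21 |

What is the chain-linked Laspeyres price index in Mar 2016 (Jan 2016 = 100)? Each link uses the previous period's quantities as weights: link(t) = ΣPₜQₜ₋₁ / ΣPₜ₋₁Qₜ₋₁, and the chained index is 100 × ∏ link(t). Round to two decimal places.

Link Jan 2016→Feb 2016:
ΣP(Feb 2016)Q(Jan 2016) = 19.30×30 + 5.36×113 + 45.76×29 = 579 + 605.68 + 1327.04 = 2511.72
ΣP(Jan 2016)Q(Jan 2016) = 15.64×30 + 6.61×113 + 41.88×29 = 469.2 + 746.93 + 1214.52 = 2430.65
link = 2511.72/2430.65 = 1.033353
Link Feb 2016→Mar 2016:
ΣP(Mar 2016)Q(Feb 2016) = 21.03×32 + 4.81×134 + 54.72×24 = 672.96 + 644.54 + 1313.28 = 2630.78
ΣP(Feb 2016)Q(Feb 2016) = 19.30×32 + 5.36×134 + 45.76×24 = 617.6 + 718.24 + 1098.24 = 2434.08
link = 2630.78/2434.08 = 1.080811
Chained index = 100 × 1.033353 × 1.080811 = 111.6859

111.69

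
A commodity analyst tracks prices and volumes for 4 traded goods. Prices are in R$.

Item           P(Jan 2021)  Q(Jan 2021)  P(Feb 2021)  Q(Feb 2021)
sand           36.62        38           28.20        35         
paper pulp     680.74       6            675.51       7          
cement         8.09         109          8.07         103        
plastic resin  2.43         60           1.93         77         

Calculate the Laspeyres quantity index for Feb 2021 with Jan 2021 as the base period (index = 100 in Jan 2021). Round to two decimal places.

Laspeyres quantity index uses base-period prices as weights.
ΣP(Jan 2021)·Q(Feb 2021) = 36.62×35 + 680.74×7 + 8.09×103 + 2.43×77 = 1281.7 + 4765.18 + 833.27 + 187.11 = 7067.26
ΣP(Jan 2021)·Q(Jan 2021) = 36.62×38 + 680.74×6 + 8.09×109 + 2.43×60 = 1391.56 + 4084.44 + 881.81 + 145.8 = 6503.61
Index = 7067.26 / 6503.61 × 100 = 108.6667

108.67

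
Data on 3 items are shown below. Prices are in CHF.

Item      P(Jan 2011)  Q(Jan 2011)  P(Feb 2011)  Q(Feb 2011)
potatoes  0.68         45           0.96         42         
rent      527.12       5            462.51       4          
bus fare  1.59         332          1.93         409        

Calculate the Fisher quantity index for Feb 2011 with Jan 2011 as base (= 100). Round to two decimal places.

88.34

Laspeyres component (base-period weights):
ΣP(Jan 2011)Q(Feb 2011) = 0.68×42 + 527.12×4 + 1.59×409 = 28.56 + 2108.48 + 650.31 = 2787.35
ΣP(Jan 2011)Q(Jan 2011) = 0.68×45 + 527.12×5 + 1.59×332 = 30.6 + 2635.6 + 527.88 = 3194.08
L = 2787.35 / 3194.08 × 100 = 87.2661
Paasche component (current-period weights):
ΣP(Feb 2011)Q(Feb 2011) = 0.96×42 + 462.51×4 + 1.93×409 = 40.32 + 1850.04 + 789.37 = 2679.73
ΣP(Feb 2011)Q(Jan 2011) = 0.96×45 + 462.51×5 + 1.93×332 = 43.2 + 2312.55 + 640.76 = 2996.51
P = 2679.73 / 2996.51 × 100 = 89.4284
Fisher = √(L × P) = √(87.2661 × 89.4284) = 88.3406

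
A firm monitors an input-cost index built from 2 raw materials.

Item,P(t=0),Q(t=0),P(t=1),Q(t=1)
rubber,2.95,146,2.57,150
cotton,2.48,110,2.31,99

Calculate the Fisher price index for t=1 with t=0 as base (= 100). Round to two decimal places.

Laspeyres component (base-period weights):
ΣP(t=1)Q(t=0) = 2.57×146 + 2.31×110 = 375.22 + 254.1 = 629.32
ΣP(t=0)Q(t=0) = 2.95×146 + 2.48×110 = 430.7 + 272.8 = 703.5
L = 629.32 / 703.5 × 100 = 89.4556
Paasche component (current-period weights):
ΣP(t=1)Q(t=1) = 2.57×150 + 2.31×99 = 385.5 + 228.69 = 614.19
ΣP(t=0)Q(t=1) = 2.95×150 + 2.48×99 = 442.5 + 245.52 = 688.02
P = 614.19 / 688.02 × 100 = 89.2692
Fisher = √(L × P) = √(89.4556 × 89.2692) = 89.3623

89.36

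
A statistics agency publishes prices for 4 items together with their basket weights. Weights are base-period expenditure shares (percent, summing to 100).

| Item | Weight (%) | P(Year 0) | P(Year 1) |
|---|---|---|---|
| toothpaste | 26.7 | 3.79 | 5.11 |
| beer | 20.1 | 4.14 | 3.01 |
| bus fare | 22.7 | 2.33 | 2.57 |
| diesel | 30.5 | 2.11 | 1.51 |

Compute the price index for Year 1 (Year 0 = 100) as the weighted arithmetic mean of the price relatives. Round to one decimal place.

97.5

toothpaste: 26.7 × (5.11/3.79) = 26.7 × 1.348285 = 35.9992
beer: 20.1 × (3.01/4.14) = 20.1 × 0.727053 = 14.6138
bus fare: 22.7 × (2.57/2.33) = 22.7 × 1.103004 = 25.0382
diesel: 30.5 × (1.51/2.11) = 30.5 × 0.715640 = 21.8270
Index = Σ wᵢ·(p₁ᵢ/p₀ᵢ) = 35.9992 + 14.6138 + 25.0382 + 21.8270 = 97.4782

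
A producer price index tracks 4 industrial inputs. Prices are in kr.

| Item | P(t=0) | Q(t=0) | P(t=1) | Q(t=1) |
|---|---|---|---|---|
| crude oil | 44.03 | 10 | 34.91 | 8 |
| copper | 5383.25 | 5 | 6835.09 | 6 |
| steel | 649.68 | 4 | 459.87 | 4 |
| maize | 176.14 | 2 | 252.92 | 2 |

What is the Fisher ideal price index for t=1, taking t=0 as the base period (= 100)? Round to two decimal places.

122.11

Laspeyres component (base-period weights):
ΣP(t=1)Q(t=0) = 34.91×10 + 6835.09×5 + 459.87×4 + 252.92×2 = 349.1 + 34175.45 + 1839.48 + 505.84 = 36869.87
ΣP(t=0)Q(t=0) = 44.03×10 + 5383.25×5 + 649.68×4 + 176.14×2 = 440.3 + 26916.25 + 2598.72 + 352.28 = 30307.55
L = 36869.87 / 30307.55 × 100 = 121.6524
Paasche component (current-period weights):
ΣP(t=1)Q(t=1) = 34.91×8 + 6835.09×6 + 459.87×4 + 252.92×2 = 279.28 + 41010.54 + 1839.48 + 505.84 = 43635.14
ΣP(t=0)Q(t=1) = 44.03×8 + 5383.25×6 + 649.68×4 + 176.14×2 = 352.24 + 32299.5 + 2598.72 + 352.28 = 35602.74
P = 43635.14 / 35602.74 × 100 = 122.5612
Fisher = √(L × P) = √(121.6524 × 122.5612) = 122.1060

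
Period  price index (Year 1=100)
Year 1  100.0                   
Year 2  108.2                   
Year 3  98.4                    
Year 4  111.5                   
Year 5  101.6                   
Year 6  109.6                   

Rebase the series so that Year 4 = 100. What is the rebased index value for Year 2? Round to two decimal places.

97.04

Rebased(Year 2) = 108.2 / 111.5 × 100 = 97.0404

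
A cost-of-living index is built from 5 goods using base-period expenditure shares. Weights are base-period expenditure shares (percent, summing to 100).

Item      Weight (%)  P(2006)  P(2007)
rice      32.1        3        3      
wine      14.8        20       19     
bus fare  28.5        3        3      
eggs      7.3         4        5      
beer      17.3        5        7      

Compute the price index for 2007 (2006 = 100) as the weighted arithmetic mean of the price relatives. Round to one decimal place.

rice: 32.1 × (3/3) = 32.1 × 1.000000 = 32.1000
wine: 14.8 × (19/20) = 14.8 × 0.950000 = 14.0600
bus fare: 28.5 × (3/3) = 28.5 × 1.000000 = 28.5000
eggs: 7.3 × (5/4) = 7.3 × 1.250000 = 9.1250
beer: 17.3 × (7/5) = 17.3 × 1.400000 = 24.2200
Index = Σ wᵢ·(p₁ᵢ/p₀ᵢ) = 32.1000 + 14.0600 + 28.5000 + 9.1250 + 24.2200 = 108.0050

108.0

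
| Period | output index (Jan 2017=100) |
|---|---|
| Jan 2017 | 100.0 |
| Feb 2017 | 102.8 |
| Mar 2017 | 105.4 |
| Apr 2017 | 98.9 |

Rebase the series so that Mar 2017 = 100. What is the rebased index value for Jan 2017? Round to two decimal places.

Rebased(Jan 2017) = 100.0 / 105.4 × 100 = 94.8767

94.88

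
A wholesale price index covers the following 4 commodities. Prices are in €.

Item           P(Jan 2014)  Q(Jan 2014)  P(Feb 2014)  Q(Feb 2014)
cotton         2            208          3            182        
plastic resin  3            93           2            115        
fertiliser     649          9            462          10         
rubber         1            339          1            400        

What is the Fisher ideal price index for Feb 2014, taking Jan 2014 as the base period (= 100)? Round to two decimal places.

76.73

Laspeyres component (base-period weights):
ΣP(Feb 2014)Q(Jan 2014) = 3×208 + 2×93 + 462×9 + 1×339 = 624 + 186 + 4158 + 339 = 5307
ΣP(Jan 2014)Q(Jan 2014) = 2×208 + 3×93 + 649×9 + 1×339 = 416 + 279 + 5841 + 339 = 6875
L = 5307 / 6875 × 100 = 77.1927
Paasche component (current-period weights):
ΣP(Feb 2014)Q(Feb 2014) = 3×182 + 2×115 + 462×10 + 1×400 = 546 + 230 + 4620 + 400 = 5796
ΣP(Jan 2014)Q(Feb 2014) = 2×182 + 3×115 + 649×10 + 1×400 = 364 + 345 + 6490 + 400 = 7599
P = 5796 / 7599 × 100 = 76.2732
Fisher = √(L × P) = √(77.1927 × 76.2732) = 76.7316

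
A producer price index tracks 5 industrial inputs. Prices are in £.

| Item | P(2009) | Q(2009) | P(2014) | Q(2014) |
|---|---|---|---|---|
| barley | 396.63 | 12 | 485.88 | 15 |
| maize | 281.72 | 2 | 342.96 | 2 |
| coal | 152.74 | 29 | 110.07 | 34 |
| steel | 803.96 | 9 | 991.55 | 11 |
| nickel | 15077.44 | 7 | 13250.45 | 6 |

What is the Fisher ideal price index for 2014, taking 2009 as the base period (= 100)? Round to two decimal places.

91.45

Laspeyres component (base-period weights):
ΣP(2014)Q(2009) = 485.88×12 + 342.96×2 + 110.07×29 + 991.55×9 + 13250.45×7 = 5830.56 + 685.92 + 3192.03 + 8923.95 + 92753.15 = 111385.61
ΣP(2009)Q(2009) = 396.63×12 + 281.72×2 + 152.74×29 + 803.96×9 + 15077.44×7 = 4759.56 + 563.44 + 4429.46 + 7235.64 + 105542.08 = 122530.18
L = 111385.61 / 122530.18 × 100 = 90.9046
Paasche component (current-period weights):
ΣP(2014)Q(2014) = 485.88×15 + 342.96×2 + 110.07×34 + 991.55×11 + 13250.45×6 = 7288.2 + 685.92 + 3742.38 + 10907.05 + 79502.7 = 102126.25
ΣP(2009)Q(2014) = 396.63×15 + 281.72×2 + 152.74×34 + 803.96×11 + 15077.44×6 = 5949.45 + 563.44 + 5193.16 + 8843.56 + 90464.64 = 111014.25
P = 102126.25 / 111014.25 × 100 = 91.9938
Fisher = √(L × P) = √(90.9046 × 91.9938) = 91.4476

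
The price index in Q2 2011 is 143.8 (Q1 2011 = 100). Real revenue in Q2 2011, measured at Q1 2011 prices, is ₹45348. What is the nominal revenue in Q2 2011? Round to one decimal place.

Nominal = Real × (Index/100) = 45348 × (143.8/100)
        = 45348 × 1.438 = 65210.4240

65210.4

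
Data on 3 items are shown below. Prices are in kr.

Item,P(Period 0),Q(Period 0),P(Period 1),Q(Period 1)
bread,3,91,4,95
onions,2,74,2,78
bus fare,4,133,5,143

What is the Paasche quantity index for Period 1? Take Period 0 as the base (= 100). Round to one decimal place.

106.3

Paasche quantity index uses current-period prices as weights.
ΣP(Period 1)·Q(Period 1) = 4×95 + 2×78 + 5×143 = 380 + 156 + 715 = 1251
ΣP(Period 1)·Q(Period 0) = 4×91 + 2×74 + 5×133 = 364 + 148 + 665 = 1177
Index = 1251 / 1177 × 100 = 106.2872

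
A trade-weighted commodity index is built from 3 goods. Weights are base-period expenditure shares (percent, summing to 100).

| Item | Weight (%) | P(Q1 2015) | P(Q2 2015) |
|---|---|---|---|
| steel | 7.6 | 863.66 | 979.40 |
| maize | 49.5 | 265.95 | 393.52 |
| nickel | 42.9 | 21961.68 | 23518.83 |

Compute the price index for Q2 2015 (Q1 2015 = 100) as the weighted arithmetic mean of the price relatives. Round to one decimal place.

127.8

steel: 7.6 × (979.40/863.66) = 7.6 × 1.134011 = 8.6185
maize: 49.5 × (393.52/265.95) = 49.5 × 1.479677 = 73.2440
nickel: 42.9 × (23518.83/21961.68) = 42.9 × 1.070903 = 45.9417
Index = Σ wᵢ·(p₁ᵢ/p₀ᵢ) = 8.6185 + 73.2440 + 45.9417 = 127.8042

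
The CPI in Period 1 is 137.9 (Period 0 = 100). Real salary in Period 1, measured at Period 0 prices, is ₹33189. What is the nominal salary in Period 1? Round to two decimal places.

45767.63

Nominal = Real × (Index/100) = 33189 × (137.9/100)
        = 33189 × 1.379 = 45767.6310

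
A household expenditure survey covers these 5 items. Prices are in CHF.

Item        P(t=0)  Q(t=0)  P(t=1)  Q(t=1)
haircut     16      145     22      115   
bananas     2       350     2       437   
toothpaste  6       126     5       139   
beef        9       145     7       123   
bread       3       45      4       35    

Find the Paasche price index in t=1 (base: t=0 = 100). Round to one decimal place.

107.1

Paasche price index uses current-period quantities as weights.
ΣP(t=1)·Q(t=1) = 22×115 + 2×437 + 5×139 + 7×123 + 4×35 = 2530 + 874 + 695 + 861 + 140 = 5100
ΣP(t=0)·Q(t=1) = 16×115 + 2×437 + 6×139 + 9×123 + 3×35 = 1840 + 874 + 834 + 1107 + 105 = 4760
Index = 5100 / 4760 × 100 = 107.1429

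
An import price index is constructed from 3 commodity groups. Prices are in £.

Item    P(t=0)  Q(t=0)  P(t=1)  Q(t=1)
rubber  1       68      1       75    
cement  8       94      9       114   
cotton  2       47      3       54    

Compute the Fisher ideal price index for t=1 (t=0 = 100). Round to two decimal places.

115.38

Laspeyres component (base-period weights):
ΣP(t=1)Q(t=0) = 1×68 + 9×94 + 3×47 = 68 + 846 + 141 = 1055
ΣP(t=0)Q(t=0) = 1×68 + 8×94 + 2×47 = 68 + 752 + 94 = 914
L = 1055 / 914 × 100 = 115.4267
Paasche component (current-period weights):
ΣP(t=1)Q(t=1) = 1×75 + 9×114 + 3×54 = 75 + 1026 + 162 = 1263
ΣP(t=0)Q(t=1) = 1×75 + 8×114 + 2×54 = 75 + 912 + 108 = 1095
P = 1263 / 1095 × 100 = 115.3425
Fisher = √(L × P) = √(115.4267 × 115.3425) = 115.3846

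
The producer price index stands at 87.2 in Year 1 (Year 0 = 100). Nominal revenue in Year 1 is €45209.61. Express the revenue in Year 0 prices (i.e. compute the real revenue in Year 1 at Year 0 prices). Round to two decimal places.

Real = Nominal ÷ (Index/100) = 45209.61 ÷ (87.2/100)
     = 45209.61 ÷ 0.872 = 51845.8830

51845.88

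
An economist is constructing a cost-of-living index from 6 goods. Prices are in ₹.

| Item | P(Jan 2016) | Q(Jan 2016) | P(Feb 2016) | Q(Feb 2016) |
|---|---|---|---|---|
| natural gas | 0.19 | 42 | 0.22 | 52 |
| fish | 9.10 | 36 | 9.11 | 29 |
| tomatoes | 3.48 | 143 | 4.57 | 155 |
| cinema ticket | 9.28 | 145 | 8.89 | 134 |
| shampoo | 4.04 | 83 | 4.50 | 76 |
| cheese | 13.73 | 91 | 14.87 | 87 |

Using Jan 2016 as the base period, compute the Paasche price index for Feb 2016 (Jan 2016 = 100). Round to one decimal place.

107.1

Paasche price index uses current-period quantities as weights.
ΣP(Feb 2016)·Q(Feb 2016) = 0.22×52 + 9.11×29 + 4.57×155 + 8.89×134 + 4.50×76 + 14.87×87 = 11.44 + 264.19 + 708.35 + 1191.26 + 342 + 1293.69 = 3810.93
ΣP(Jan 2016)·Q(Feb 2016) = 0.19×52 + 9.10×29 + 3.48×155 + 9.28×134 + 4.04×76 + 13.73×87 = 9.88 + 263.9 + 539.4 + 1243.52 + 307.04 + 1194.51 = 3558.25
Index = 3810.93 / 3558.25 × 100 = 107.1012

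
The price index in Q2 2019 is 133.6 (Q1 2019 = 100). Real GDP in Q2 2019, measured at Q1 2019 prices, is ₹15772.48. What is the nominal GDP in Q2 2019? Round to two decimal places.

21072.03

Nominal = Real × (Index/100) = 15772.48 × (133.6/100)
        = 15772.48 × 1.336 = 21072.0333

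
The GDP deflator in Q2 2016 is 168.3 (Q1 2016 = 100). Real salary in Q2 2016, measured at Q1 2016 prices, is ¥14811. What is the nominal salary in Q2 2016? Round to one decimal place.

24926.9

Nominal = Real × (Index/100) = 14811 × (168.3/100)
        = 14811 × 1.683 = 24926.9130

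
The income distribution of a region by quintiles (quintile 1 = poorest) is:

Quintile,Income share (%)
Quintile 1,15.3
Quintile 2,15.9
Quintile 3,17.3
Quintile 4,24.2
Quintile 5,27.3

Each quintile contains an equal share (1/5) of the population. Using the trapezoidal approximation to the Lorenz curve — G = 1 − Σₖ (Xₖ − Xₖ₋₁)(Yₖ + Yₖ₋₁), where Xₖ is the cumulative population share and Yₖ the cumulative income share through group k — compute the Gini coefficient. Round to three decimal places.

0.129

Cumulative income shares Yₖ: 0.1530, 0.3120, 0.4850, 0.7270, 1.0000
Σ (Xₖ−Xₖ₋₁)(Yₖ+Yₖ₋₁) = (1/5)(0.1530+0.0000) + (1/5)(0.3120+0.1530) + (1/5)(0.4850+0.3120) + (1/5)(0.7270+0.4850) + (1/5)(1.0000+0.7270)
  = 0.0306 + 0.0930 + 0.1594 + 0.2424 + 0.3454 = 0.8708
G = 1 − 0.8708 = 0.1292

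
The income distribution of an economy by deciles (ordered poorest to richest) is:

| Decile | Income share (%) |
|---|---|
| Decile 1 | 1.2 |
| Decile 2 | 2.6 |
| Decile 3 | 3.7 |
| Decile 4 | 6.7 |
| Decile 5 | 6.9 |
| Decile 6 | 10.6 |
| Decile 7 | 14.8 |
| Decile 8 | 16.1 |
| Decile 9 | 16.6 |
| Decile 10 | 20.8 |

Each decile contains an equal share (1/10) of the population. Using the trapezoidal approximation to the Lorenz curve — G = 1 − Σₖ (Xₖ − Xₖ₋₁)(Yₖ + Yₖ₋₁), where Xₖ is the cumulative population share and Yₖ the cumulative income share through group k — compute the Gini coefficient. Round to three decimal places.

Cumulative income shares Yₖ: 0.0120, 0.0380, 0.0750, 0.1420, 0.2110, 0.3170, 0.4650, 0.6260, 0.7920, 1.0000
Σ (Xₖ−Xₖ₋₁)(Yₖ+Yₖ₋₁) = (1/10)(0.0120+0.0000) + (1/10)(0.0380+0.0120) + (1/10)(0.0750+0.0380) + (1/10)(0.1420+0.0750) + (1/10)(0.2110+0.1420) + (1/10)(0.3170+0.2110) + (1/10)(0.4650+0.3170) + (1/10)(0.6260+0.4650) + (1/10)(0.7920+0.6260) + (1/10)(1.0000+0.7920)
  = 0.0012 + 0.0050 + 0.0113 + 0.0217 + 0.0353 + 0.0528 + 0.0782 + 0.1091 + 0.1418 + 0.1792 = 0.6356
G = 1 − 0.6356 = 0.3644

0.364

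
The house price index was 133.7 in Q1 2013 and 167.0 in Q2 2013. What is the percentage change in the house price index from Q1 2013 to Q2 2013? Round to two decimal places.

Change = (167.0 − 133.7) / 133.7 × 100
       = 33.3 / 133.7 × 100 = 24.9065%

24.91%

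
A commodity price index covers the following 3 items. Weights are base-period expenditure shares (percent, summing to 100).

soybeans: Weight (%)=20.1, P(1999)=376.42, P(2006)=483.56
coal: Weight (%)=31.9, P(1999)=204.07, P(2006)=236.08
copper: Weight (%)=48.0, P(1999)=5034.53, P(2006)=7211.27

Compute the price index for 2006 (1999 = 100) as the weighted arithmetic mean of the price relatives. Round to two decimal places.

131.48

soybeans: 20.1 × (483.56/376.42) = 20.1 × 1.284629 = 25.8210
coal: 31.9 × (236.08/204.07) = 31.9 × 1.156858 = 36.9038
copper: 48.0 × (7211.27/5034.53) = 48.0 × 1.432362 = 68.7534
Index = Σ wᵢ·(p₁ᵢ/p₀ᵢ) = 25.8210 + 36.9038 + 68.7534 = 131.4782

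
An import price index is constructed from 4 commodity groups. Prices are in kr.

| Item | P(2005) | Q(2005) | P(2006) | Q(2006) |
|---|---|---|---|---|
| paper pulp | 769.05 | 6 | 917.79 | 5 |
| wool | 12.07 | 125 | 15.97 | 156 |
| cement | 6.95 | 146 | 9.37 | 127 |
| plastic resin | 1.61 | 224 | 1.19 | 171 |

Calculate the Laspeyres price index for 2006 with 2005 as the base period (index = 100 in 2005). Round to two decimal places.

Laspeyres price index uses base-period quantities as weights.
ΣP(2006)·Q(2005) = 917.79×6 + 15.97×125 + 9.37×146 + 1.19×224 = 5506.74 + 1996.25 + 1368.02 + 266.56 = 9137.57
ΣP(2005)·Q(2005) = 769.05×6 + 12.07×125 + 6.95×146 + 1.61×224 = 4614.3 + 1508.75 + 1014.7 + 360.64 = 7498.39
Index = 9137.57 / 7498.39 × 100 = 121.8604

121.86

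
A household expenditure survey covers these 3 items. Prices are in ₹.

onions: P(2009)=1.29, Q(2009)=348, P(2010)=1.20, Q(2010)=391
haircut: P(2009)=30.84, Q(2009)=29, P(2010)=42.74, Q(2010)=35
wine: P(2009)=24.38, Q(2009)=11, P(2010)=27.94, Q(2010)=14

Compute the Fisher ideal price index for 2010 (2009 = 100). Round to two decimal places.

122.15

Laspeyres component (base-period weights):
ΣP(2010)Q(2009) = 1.20×348 + 42.74×29 + 27.94×11 = 417.6 + 1239.46 + 307.34 = 1964.4
ΣP(2009)Q(2009) = 1.29×348 + 30.84×29 + 24.38×11 = 448.92 + 894.36 + 268.18 = 1611.46
L = 1964.4 / 1611.46 × 100 = 121.9019
Paasche component (current-period weights):
ΣP(2010)Q(2010) = 1.20×391 + 42.74×35 + 27.94×14 = 469.2 + 1495.9 + 391.16 = 2356.26
ΣP(2009)Q(2010) = 1.29×391 + 30.84×35 + 24.38×14 = 504.39 + 1079.4 + 341.32 = 1925.11
P = 2356.26 / 1925.11 × 100 = 122.3961
Fisher = √(L × P) = √(121.9019 × 122.3961) = 122.1488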